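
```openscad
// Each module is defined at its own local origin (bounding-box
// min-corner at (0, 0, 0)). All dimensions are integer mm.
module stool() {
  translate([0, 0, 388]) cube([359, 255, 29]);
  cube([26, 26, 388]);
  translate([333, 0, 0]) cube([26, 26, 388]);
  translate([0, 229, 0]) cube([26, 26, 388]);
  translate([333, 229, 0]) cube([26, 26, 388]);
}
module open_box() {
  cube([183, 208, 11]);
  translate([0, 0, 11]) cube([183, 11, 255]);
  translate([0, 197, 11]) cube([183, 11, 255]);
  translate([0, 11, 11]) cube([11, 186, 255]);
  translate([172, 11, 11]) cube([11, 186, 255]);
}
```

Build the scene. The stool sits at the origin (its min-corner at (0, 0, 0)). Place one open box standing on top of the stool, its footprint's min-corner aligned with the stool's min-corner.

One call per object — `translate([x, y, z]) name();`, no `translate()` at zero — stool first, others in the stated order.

stool();
translate([0, 0, 417]) open_box();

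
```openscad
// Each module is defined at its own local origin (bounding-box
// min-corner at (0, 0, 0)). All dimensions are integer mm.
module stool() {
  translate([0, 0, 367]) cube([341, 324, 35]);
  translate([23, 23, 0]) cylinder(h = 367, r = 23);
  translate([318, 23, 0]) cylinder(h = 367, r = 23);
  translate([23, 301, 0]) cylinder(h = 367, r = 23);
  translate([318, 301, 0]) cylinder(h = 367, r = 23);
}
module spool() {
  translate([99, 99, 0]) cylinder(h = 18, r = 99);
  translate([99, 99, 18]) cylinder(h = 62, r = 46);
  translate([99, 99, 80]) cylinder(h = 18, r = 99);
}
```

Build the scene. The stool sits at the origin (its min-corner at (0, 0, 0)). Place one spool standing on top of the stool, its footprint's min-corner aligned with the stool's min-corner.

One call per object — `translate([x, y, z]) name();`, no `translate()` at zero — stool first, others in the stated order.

stool();
translate([0, 0, 402]) spool();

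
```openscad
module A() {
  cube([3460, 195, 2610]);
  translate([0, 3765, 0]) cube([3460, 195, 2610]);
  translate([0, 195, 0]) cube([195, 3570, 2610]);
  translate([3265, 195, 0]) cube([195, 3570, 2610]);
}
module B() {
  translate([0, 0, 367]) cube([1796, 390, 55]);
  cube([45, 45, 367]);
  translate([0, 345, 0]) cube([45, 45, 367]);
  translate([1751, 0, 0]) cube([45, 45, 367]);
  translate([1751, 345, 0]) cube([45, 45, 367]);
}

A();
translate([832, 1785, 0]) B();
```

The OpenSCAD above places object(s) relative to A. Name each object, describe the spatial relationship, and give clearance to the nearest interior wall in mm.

Clearances: x = 637, y = 1590; minimum 637 mm.

A is a house frame. B is a bench. The bench sits inside the house frame, centred. The clearance to the nearest interior wall is 637 mm.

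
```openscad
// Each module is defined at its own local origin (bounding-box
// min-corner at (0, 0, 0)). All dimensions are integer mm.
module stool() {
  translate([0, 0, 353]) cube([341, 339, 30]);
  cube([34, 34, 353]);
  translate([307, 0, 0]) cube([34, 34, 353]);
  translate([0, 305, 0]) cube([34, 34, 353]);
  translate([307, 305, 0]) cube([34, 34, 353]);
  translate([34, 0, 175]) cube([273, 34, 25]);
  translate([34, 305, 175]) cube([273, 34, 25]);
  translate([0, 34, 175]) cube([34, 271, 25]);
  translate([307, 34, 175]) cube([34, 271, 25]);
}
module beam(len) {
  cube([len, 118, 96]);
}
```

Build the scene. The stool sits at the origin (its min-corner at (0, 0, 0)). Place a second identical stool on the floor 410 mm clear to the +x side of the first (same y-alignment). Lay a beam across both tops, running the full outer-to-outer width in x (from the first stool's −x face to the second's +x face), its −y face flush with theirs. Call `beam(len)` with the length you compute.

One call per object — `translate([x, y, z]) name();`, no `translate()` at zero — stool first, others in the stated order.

stool();
translate([751, 0, 0]) stool();
translate([0, 0, 383]) beam(1092);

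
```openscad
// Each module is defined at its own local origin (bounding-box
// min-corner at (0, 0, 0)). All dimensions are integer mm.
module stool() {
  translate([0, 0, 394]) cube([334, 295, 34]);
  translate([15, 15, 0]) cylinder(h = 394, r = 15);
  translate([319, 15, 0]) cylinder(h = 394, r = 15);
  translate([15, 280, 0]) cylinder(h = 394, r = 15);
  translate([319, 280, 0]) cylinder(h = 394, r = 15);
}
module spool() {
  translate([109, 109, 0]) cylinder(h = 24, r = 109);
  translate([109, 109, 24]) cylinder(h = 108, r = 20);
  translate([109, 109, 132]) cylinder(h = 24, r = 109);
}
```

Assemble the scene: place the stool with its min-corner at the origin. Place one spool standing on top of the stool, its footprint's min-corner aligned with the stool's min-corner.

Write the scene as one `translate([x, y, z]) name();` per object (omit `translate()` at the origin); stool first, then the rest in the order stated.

stool();
translate([0, 0, 428]) spool();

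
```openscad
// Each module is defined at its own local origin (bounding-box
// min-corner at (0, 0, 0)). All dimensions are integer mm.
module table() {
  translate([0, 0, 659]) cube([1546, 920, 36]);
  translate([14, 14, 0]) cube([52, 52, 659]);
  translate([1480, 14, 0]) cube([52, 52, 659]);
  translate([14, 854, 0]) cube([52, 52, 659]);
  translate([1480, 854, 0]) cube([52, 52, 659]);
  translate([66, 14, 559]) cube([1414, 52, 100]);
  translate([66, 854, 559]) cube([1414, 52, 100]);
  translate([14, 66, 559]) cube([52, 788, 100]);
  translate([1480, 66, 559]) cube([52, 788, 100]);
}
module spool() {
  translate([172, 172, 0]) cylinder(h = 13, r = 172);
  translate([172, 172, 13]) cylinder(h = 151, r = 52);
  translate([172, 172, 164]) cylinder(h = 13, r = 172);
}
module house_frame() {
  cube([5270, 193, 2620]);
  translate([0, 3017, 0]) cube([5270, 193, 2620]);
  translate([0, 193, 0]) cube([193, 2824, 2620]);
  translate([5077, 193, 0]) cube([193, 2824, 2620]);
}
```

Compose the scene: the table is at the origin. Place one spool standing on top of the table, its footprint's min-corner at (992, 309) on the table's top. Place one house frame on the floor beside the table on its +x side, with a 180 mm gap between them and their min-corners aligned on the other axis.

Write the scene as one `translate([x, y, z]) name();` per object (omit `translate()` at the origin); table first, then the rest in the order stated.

table();
translate([992, 309, 695]) spool();
translate([1726, 0, 0]) house_frame();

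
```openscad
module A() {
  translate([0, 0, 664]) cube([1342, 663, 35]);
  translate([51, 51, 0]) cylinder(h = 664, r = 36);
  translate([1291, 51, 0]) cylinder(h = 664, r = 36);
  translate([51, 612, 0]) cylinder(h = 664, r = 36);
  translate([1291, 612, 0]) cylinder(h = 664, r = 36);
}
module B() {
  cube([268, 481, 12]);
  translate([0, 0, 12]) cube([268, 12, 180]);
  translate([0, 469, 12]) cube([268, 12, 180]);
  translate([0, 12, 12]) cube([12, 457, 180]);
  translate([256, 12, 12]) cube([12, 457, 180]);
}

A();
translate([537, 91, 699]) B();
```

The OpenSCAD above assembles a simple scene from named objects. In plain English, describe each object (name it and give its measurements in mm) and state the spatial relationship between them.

A is a table: top 1342 mm (x) × 663 mm (y), 35 mm thick, upper face at z = 699 mm, on four round legs of 72 mm diameter, each leg's bounding box inset 15 mm from the nearest pair of top edges, running from z = 0 to the bottom of the top.

B is an open storage box with external size 268×481×192 mm and wall thickness 12 mm (the base is also 12 mm thick). The base covers the whole footprint; the four walls stand on the base, with the y-facing walls full-width and the x-facing walls fitting between their inner faces.

The open box is on top of the table, centred.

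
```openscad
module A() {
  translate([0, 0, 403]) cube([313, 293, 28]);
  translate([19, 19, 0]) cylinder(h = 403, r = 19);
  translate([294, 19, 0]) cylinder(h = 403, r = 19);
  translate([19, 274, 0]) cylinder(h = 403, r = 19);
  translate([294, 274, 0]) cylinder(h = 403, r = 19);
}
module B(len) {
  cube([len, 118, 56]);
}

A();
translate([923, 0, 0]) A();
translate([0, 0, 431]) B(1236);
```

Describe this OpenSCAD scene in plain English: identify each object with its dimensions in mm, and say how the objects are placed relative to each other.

A is a four-legged stool. The seat is 313×293 mm, 28 mm thick, top at z = 431 mm. It stands on four round legs, each 38 mm in diameter, from z = 0 to the seat underside, each leg's axis is inset half a diameter from the nearest pair of seat edges (so the leg's bounding box is flush with the corner).

B is a rectangular beam 1236 mm long (x), 118 mm deep (y), 56 mm thick (z).

The beam spans the tops of two stools placed 610 mm apart, resting at z = 431 mm.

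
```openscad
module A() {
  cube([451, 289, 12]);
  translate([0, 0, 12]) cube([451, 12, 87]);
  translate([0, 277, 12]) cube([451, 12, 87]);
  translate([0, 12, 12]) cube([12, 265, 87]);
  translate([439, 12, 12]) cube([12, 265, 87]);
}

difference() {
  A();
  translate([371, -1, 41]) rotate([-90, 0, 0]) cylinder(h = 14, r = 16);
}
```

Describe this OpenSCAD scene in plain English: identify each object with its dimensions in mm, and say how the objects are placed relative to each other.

A is an open storage box with external size 451×289×99 mm and wall thickness 12 mm (the base is also 12 mm thick). The base covers the whole footprint; the four walls stand on the base, with the y-facing walls full-width and the x-facing walls fitting between their inner faces.

The open box has a circular hole of radius 16 mm through its front wall, centred at (x = 371, z = 41).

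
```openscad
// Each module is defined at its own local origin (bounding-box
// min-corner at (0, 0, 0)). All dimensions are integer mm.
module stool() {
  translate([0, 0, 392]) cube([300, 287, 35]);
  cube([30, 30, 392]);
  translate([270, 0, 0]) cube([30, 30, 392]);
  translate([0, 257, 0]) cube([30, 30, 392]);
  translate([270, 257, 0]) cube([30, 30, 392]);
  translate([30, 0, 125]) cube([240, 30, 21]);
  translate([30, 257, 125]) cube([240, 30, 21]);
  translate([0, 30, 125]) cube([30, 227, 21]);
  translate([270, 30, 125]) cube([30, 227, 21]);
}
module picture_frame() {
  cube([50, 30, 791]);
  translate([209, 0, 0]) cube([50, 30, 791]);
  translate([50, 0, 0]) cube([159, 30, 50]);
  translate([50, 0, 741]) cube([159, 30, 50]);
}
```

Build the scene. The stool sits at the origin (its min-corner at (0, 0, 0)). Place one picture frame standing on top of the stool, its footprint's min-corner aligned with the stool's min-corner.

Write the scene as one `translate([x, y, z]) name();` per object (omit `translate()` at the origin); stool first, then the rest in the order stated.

stool();
translate([0, 0, 427]) picture_frame();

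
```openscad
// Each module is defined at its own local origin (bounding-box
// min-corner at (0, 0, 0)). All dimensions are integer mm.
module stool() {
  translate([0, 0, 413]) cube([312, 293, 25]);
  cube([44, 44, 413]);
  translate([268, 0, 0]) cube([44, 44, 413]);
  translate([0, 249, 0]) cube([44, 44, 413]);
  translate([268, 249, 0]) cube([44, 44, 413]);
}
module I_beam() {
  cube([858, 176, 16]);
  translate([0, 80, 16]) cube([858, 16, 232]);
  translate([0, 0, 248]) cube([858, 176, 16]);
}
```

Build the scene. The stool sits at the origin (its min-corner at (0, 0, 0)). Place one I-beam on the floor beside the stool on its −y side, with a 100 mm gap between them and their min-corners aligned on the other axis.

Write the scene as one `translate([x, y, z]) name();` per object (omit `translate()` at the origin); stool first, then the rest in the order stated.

stool();
translate([0, -276, 0]) I_beam();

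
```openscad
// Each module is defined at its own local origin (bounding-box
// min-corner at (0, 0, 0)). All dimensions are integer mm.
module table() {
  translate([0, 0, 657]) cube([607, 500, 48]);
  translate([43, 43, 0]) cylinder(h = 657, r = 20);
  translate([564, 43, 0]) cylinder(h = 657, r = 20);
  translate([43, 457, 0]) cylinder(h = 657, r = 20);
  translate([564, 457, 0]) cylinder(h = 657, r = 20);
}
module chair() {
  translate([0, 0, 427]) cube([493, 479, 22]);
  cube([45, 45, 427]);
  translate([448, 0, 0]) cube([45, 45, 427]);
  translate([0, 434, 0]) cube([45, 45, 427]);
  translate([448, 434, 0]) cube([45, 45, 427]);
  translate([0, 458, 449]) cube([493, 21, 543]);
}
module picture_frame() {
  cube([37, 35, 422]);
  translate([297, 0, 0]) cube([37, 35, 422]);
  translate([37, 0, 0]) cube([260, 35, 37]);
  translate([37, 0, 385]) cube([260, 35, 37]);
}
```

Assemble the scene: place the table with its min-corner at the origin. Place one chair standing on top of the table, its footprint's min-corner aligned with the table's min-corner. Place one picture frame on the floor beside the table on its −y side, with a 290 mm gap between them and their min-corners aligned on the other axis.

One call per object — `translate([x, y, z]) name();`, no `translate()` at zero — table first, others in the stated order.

table();
translate([0, 0, 705]) chair();
translate([0, -325, 0]) picture_frame();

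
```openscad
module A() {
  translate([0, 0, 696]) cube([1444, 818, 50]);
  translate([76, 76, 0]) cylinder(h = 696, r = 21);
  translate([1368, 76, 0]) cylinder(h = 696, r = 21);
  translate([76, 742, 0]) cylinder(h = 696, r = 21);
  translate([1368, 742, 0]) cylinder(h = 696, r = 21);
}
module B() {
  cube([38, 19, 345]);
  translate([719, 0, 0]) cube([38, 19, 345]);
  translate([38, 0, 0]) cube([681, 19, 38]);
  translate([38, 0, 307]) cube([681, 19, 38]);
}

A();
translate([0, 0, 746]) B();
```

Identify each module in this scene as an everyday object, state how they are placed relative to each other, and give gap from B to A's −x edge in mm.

The picture frame's min-x is at 0; the table's min-x is 0; gap = 0 mm.

A is a table. B is a picture frame. The picture frame is on top of the table. The gap from the picture frame to the table's −x edge is 0 mm.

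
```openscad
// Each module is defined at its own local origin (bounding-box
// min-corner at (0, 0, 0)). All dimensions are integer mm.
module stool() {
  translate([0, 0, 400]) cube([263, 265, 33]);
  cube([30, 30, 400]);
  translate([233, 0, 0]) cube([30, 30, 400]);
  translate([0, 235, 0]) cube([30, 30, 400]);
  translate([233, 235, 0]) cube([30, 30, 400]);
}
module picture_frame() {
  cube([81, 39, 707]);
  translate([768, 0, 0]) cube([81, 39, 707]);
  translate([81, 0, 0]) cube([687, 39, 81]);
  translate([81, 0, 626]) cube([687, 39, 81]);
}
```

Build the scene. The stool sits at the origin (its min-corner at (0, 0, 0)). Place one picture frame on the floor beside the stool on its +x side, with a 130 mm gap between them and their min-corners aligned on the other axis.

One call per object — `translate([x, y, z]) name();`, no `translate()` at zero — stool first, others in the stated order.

stool();
translate([393, 0, 0]) picture_frame();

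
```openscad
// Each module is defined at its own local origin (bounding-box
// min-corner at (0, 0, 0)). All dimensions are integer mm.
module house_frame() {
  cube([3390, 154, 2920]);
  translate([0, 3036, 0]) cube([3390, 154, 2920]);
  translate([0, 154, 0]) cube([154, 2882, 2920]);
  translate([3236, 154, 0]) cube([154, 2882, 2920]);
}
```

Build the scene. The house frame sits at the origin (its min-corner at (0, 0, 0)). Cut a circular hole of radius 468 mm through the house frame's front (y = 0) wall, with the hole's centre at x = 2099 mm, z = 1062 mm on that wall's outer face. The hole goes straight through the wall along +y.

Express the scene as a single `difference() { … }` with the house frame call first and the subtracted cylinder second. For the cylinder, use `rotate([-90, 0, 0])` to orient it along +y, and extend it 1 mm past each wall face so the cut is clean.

difference() {
  house_frame();
  translate([2099, -1, 1062]) rotate([-90, 0, 0]) cylinder(h = 156, r = 468);
}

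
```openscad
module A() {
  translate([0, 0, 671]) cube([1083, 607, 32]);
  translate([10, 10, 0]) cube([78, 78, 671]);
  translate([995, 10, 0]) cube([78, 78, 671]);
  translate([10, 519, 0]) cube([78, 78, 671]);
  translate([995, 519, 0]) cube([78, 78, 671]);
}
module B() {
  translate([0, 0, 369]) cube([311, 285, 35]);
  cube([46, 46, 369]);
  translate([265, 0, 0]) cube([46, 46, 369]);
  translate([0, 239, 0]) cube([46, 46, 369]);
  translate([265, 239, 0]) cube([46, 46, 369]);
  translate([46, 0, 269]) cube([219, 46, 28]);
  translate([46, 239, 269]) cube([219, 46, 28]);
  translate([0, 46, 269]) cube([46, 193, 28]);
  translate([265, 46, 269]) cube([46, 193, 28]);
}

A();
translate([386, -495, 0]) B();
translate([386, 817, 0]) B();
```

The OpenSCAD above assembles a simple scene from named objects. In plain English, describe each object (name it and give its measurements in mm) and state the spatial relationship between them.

A is a table: top 1083 mm (x) × 607 mm (y), 32 mm thick, upper face at z = 703 mm, on four 78×78 mm square legs, each inset 10 mm from the nearest pair of top edges, running from z = 0 to the bottom of the top.

B is a four-legged stool. The seat is 311×285 mm, 35 mm thick, top at z = 404 mm. It stands on four square legs, each 46×46 mm in cross-section, from z = 0 to the seat underside, each flush with a corner of the seat. Four stretchers, 46 mm wide and 28 mm tall, connect adjacent legs with their undersides at z = 269 mm, each running between the inner faces of the legs it joins and aligned with the legs' outer faces on the other axis.

Two stools sit around the table at the −y, +y sides.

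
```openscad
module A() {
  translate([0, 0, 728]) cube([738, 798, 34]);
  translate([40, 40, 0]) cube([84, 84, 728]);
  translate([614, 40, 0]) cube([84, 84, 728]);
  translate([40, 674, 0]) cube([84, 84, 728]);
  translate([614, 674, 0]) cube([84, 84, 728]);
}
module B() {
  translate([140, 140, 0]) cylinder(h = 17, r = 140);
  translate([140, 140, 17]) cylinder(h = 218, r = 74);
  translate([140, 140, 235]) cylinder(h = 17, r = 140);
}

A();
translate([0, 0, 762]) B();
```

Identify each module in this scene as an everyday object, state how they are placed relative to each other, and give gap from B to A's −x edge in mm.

The spool's min-x is at 0; the table's min-x is 0; gap = 0 mm.

A is a table. B is a spool. The spool is on top of the table. The gap from the spool to the table's −x edge is 0 mm.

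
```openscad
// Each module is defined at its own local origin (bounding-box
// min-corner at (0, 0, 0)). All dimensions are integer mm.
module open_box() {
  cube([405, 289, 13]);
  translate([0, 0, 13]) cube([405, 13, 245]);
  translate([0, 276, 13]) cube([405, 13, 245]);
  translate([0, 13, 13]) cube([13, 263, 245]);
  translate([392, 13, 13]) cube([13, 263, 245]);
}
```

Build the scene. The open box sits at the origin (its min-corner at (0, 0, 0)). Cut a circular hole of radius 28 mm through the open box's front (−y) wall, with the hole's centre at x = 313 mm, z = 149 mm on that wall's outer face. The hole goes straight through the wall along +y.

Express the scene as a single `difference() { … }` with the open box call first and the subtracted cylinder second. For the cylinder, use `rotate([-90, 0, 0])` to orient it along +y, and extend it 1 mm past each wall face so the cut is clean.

difference() {
  open_box();
  translate([313, -1, 149]) rotate([-90, 0, 0]) cylinder(h = 15, r = 28);
}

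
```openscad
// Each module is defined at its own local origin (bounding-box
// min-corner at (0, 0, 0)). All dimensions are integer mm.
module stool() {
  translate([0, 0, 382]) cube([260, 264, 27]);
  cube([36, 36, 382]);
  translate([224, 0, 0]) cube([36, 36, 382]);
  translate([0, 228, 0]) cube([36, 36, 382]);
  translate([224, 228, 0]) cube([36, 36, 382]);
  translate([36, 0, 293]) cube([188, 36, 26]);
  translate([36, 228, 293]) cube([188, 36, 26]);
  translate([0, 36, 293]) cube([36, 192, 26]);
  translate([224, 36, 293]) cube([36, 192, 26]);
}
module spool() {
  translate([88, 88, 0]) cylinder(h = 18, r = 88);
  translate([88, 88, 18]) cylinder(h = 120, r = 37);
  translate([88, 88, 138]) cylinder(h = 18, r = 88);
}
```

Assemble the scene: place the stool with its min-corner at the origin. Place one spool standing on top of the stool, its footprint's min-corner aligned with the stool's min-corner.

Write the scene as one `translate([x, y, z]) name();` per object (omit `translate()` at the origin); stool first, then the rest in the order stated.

stool();
translate([0, 0, 409]) spool();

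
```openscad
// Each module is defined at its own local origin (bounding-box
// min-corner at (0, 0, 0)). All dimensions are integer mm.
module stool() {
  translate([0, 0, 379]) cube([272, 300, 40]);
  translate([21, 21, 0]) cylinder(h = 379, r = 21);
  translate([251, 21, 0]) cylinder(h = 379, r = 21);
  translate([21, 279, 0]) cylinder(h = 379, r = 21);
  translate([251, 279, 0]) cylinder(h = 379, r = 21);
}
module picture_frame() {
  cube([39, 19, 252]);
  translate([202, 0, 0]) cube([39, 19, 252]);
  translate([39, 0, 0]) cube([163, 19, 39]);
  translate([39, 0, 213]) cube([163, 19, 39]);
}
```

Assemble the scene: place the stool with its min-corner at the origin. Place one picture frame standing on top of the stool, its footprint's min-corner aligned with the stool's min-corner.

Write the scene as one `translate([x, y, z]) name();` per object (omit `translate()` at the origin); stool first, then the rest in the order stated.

stool();
translate([0, 0, 419]) picture_frame();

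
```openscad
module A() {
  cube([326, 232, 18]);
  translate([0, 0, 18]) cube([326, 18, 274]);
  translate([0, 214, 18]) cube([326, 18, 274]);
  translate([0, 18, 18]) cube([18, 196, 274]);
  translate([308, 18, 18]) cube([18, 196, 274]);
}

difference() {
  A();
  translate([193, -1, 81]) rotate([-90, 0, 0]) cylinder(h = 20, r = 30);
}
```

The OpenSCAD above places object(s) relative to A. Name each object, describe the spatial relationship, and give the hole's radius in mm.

The subtracted cylinder has r = 30 mm.

A is an open box. The open box has a circular hole through its front wall. The hole's radius is 30 mm.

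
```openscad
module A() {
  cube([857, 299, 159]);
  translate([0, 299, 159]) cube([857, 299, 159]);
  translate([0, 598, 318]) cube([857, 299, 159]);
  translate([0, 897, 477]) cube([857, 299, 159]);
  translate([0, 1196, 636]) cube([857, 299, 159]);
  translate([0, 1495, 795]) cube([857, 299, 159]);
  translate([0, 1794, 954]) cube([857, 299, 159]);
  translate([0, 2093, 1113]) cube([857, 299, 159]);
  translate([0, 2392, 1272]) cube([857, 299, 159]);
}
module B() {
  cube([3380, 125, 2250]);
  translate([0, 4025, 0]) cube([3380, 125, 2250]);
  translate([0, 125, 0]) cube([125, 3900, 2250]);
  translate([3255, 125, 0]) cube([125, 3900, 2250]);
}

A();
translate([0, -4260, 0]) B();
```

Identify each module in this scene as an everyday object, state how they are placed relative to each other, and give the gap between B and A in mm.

The house frame's nearest face is 110 mm from the staircase's −y face.

A is a staircase. B is a house frame. The house frame is on the floor beside the staircase on its −y side. The gap between the house frame and the staircase is 110 mm.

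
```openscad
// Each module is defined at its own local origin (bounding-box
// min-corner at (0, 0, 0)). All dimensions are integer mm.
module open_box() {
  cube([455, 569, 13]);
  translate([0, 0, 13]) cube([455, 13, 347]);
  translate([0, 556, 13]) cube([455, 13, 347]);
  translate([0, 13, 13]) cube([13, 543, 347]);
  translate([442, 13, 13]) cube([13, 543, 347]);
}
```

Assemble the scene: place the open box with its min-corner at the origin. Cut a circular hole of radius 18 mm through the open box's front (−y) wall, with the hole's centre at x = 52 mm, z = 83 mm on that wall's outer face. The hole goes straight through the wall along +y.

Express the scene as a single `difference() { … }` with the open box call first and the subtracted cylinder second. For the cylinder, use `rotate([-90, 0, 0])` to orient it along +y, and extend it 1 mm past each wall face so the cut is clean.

difference() {
  open_box();
  translate([52, -1, 83]) rotate([-90, 0, 0]) cylinder(h = 15, r = 18);
}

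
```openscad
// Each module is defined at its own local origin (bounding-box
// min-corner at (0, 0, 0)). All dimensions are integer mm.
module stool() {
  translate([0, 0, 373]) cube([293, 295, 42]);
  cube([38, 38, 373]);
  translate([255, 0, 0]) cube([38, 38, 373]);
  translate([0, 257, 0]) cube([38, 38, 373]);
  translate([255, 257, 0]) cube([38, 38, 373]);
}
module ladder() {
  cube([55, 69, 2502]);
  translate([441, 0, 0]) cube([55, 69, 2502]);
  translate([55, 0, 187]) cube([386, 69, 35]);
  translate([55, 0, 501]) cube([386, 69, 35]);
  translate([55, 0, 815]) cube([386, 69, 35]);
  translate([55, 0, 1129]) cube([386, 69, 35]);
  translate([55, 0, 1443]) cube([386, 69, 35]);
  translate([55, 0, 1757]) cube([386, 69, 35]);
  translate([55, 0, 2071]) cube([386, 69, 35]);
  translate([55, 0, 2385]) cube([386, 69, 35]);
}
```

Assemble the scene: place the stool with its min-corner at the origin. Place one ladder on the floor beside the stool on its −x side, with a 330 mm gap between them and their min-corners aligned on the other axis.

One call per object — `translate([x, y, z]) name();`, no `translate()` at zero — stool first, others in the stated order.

stool();
translate([-826, 0, 0]) ladder();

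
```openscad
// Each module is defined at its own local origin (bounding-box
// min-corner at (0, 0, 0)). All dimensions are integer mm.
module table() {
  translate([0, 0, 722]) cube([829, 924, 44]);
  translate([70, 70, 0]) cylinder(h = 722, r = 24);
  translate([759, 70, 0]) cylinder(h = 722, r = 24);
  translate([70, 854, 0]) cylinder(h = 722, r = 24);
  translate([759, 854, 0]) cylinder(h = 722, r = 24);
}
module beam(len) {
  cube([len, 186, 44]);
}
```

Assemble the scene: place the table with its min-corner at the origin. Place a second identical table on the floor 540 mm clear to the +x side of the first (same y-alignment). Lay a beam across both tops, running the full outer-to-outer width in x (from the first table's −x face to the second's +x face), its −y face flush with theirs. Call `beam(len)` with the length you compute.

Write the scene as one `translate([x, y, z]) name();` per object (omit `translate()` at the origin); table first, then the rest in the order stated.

table();
translate([1369, 0, 0]) table();
translate([0, 0, 766]) beam(2198);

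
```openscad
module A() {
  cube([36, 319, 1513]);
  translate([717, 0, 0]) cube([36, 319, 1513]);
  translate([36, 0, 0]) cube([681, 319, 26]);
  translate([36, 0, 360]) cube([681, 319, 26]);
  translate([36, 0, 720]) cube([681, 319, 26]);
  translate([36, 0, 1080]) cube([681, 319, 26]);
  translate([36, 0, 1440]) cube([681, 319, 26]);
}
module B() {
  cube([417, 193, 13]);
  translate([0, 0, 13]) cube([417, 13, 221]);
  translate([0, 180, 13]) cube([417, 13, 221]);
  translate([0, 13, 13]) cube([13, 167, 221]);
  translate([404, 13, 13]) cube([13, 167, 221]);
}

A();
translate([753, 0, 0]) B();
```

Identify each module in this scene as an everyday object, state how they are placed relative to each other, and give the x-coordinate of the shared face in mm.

A is a bookshelf. B is an open box. The open box is against the bookshelf's +x side, with their −y faces flush. The x-coordinate of the shared face is 753 mm.

The bookshelf's +x face and the open box's −x face are both at x = 753 mm.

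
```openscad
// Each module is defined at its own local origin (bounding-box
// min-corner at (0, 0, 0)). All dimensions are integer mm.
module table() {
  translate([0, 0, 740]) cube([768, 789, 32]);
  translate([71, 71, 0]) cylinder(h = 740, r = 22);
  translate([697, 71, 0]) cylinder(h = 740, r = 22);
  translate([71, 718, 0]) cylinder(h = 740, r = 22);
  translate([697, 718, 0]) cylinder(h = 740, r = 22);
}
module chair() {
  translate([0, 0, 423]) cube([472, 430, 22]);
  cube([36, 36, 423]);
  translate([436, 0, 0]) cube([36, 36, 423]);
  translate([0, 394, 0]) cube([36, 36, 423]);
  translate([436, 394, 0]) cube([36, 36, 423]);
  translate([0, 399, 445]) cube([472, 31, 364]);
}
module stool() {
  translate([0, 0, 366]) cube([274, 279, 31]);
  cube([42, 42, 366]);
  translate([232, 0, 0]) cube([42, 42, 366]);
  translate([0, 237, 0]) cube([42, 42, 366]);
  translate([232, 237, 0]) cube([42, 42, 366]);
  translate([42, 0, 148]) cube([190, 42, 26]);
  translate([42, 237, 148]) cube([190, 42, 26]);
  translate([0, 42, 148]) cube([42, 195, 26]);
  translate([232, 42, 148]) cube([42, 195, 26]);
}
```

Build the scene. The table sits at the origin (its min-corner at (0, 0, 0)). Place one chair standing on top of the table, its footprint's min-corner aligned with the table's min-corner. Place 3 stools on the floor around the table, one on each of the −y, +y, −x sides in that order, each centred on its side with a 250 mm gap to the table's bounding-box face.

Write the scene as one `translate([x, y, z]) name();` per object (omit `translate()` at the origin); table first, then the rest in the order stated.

table();
translate([0, 0, 772]) chair();
translate([247, -529, 0]) stool();
translate([247, 1039, 0]) stool();
translate([-524, 255, 0]) stool();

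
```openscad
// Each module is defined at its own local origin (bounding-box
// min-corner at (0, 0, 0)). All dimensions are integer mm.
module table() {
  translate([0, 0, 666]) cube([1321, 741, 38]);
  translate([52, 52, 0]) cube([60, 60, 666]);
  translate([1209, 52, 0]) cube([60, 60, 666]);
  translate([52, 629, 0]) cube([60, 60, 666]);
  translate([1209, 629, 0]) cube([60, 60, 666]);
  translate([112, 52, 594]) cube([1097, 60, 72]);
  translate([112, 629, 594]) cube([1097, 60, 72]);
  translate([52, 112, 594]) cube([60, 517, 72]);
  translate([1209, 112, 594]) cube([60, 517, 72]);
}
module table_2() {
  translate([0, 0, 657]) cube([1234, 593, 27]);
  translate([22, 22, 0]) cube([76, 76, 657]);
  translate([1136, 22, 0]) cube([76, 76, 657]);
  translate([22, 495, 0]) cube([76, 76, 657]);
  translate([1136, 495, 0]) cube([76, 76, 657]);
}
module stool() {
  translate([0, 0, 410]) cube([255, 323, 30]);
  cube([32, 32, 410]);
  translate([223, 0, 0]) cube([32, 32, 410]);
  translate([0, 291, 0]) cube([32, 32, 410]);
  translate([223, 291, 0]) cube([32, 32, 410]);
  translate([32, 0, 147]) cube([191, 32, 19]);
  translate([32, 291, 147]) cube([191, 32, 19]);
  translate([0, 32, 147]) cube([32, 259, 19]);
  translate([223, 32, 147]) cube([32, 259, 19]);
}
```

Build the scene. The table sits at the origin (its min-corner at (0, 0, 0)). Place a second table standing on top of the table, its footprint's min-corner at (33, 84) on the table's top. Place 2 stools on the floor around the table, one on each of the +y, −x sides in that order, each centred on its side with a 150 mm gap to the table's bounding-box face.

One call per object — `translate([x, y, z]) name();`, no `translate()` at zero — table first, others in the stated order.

table();
translate([33, 84, 704]) table_2();
translate([533, 891, 0]) stool();
translate([-405, 209, 0]) stool();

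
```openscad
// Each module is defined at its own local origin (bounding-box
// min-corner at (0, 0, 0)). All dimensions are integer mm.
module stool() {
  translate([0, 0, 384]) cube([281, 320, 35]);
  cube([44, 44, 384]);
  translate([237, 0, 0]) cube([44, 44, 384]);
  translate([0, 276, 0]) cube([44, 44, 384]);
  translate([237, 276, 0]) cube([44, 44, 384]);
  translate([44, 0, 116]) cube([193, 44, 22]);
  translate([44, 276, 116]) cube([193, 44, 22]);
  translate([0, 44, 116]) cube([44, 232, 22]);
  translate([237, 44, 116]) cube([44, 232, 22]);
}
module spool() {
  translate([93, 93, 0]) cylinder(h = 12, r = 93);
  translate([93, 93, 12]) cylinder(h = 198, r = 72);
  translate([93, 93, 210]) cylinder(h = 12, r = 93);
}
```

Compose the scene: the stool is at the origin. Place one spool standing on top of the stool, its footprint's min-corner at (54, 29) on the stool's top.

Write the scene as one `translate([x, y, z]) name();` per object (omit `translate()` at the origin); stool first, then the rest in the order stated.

stool();
translate([54, 29, 419]) spool();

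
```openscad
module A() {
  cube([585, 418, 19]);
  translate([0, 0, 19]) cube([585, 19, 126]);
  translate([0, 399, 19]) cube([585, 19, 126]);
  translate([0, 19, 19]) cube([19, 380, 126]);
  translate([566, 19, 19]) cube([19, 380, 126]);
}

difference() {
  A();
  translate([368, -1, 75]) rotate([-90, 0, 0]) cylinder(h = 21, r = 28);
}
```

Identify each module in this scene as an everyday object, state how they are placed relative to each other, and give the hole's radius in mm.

The subtracted cylinder has r = 28 mm.

A is an open box. The open box has a circular hole through its front wall. The hole's radius is 28 mm.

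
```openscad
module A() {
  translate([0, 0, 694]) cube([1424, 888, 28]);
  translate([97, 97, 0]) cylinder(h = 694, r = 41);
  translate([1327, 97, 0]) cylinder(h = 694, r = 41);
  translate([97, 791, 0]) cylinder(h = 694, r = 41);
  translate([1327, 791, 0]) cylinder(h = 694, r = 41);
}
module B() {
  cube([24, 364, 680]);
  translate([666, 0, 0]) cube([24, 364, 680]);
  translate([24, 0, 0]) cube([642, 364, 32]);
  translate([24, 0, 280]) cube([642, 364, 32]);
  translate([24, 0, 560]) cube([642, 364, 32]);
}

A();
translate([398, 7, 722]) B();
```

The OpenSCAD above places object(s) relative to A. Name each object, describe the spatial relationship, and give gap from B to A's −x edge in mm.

The bookshelf's min-x is at 398; the table's min-x is 0; gap = 398 mm.

A is a table. B is a bookshelf. The bookshelf is on top of the table. The gap from the bookshelf to the table's −x edge is 398 mm.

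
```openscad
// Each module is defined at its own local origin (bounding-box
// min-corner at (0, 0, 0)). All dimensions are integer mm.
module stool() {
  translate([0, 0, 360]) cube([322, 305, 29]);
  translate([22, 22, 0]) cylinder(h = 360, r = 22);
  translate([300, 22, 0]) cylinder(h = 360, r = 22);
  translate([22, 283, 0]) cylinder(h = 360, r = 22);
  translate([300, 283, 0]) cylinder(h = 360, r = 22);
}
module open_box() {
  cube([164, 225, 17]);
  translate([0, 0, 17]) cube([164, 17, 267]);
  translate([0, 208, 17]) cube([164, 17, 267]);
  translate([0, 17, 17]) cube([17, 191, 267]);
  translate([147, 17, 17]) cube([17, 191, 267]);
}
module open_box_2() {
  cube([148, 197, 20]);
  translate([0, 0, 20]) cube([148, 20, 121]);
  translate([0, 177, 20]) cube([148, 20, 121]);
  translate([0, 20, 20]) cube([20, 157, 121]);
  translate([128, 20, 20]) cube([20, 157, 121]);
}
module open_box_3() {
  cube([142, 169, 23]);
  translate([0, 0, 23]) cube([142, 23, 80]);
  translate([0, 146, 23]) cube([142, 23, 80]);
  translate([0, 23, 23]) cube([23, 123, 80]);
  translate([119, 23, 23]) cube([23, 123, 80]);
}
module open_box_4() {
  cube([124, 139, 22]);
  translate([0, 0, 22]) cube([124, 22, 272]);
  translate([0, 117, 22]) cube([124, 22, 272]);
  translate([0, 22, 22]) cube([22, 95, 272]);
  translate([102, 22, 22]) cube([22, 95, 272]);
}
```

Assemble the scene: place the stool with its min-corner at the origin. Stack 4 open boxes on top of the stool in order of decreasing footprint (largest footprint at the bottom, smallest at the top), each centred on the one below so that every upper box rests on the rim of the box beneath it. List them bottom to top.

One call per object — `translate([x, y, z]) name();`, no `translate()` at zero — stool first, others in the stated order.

stool();
translate([79, 40, 389]) open_box();
translate([87, 54, 673]) open_box_2();
translate([90, 68, 814]) open_box_3();
translate([99, 83, 917]) open_box_4();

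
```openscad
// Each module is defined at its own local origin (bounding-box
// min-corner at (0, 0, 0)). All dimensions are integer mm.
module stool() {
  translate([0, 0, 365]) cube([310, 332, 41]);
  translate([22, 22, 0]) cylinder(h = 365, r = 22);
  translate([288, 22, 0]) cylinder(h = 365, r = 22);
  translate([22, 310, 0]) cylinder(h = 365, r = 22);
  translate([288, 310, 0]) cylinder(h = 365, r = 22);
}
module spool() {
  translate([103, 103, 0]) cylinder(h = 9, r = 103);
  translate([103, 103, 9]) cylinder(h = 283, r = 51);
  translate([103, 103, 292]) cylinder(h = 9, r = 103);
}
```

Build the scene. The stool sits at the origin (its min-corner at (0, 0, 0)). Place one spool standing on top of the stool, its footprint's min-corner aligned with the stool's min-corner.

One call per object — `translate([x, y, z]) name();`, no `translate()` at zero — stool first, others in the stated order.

stool();
translate([0, 0, 406]) spool();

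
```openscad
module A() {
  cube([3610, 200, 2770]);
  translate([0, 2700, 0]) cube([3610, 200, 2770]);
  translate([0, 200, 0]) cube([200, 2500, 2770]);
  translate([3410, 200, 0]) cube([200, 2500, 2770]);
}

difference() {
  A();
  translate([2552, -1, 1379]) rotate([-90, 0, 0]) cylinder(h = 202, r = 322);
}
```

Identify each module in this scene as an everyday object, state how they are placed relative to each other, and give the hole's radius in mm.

A is a house frame. The house frame has a circular hole through its front wall. The hole's radius is 322 mm.

The subtracted cylinder has r = 322 mm.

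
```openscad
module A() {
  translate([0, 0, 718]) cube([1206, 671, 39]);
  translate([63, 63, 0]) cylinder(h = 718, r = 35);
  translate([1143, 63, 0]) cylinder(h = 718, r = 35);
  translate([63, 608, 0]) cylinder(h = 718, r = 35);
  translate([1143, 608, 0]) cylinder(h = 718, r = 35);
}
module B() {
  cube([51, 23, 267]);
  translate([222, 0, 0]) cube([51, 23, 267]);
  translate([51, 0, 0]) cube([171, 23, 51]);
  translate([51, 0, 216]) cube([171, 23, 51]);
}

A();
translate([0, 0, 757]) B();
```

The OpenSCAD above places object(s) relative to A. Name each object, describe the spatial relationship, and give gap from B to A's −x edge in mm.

A is a table. B is a picture frame. The picture frame is on top of the table. The gap from the picture frame to the table's −x edge is 0 mm.

The picture frame's min-x is at 0; the table's min-x is 0; gap = 0 mm.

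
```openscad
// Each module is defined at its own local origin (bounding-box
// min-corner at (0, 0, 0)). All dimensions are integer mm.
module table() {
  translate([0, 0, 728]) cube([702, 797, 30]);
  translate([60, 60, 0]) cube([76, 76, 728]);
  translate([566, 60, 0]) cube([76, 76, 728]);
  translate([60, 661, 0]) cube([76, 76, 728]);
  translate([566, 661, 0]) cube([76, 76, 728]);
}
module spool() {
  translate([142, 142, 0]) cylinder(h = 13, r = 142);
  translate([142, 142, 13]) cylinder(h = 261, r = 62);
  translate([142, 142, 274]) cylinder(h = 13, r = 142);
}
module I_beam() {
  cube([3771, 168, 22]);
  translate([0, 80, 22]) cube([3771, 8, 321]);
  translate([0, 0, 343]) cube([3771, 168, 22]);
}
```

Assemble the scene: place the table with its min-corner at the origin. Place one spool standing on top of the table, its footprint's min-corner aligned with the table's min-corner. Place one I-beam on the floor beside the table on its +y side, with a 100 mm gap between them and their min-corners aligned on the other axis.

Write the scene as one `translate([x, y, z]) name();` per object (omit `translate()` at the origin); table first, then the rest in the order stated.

table();
translate([0, 0, 758]) spool();
translate([0, 897, 0]) I_beam();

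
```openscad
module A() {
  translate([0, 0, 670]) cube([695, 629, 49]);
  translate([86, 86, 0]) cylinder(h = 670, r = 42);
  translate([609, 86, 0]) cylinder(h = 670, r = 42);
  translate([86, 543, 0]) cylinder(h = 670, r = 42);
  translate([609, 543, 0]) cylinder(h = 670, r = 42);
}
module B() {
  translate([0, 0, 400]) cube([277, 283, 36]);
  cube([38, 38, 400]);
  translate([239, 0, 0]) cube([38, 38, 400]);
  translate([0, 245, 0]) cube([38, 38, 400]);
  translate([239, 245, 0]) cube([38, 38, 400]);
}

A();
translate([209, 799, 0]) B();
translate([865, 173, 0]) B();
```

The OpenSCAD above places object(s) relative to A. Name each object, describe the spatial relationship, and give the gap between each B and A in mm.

Each stool's nearest face is 170 mm from the table's bounding box.

A is a table. B is a stool. Two stools sit around the table at the +y, +x sides. The gap between each stool and the table is 170 mm.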